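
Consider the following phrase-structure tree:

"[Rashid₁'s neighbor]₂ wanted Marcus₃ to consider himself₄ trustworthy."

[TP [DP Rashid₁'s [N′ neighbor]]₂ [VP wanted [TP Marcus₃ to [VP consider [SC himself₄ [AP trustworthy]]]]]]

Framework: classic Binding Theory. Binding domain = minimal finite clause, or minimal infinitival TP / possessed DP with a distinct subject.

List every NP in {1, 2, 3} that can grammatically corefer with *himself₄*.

*himself* is an anaphor, so Principle A applies: it must be bound in its binding domain.
Binding domain of *himself₄*: the embedded TP, whose subject is Marcus₃.
*Rashid₁* does not c-command the anaphor → cannot bind it.
*[Rashid₁'s neighbor]₂* c-commands the anaphor but is outside its binding domain → cannot satisfy Principle A.
*Marcus₃* c-commands the anaphor within its binding domain → licit binder.

{3}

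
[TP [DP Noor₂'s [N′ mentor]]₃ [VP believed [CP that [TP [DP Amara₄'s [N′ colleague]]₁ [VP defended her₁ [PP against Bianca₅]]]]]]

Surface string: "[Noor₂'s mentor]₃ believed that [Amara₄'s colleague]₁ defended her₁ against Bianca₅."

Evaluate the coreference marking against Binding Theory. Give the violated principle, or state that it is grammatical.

The two coindexed NPs are *[Amara₄'s colleague]₁* and *her₁*.
*her₁* is a pronoun. Its binding domain is the embedded TP, whose subject is [Amara₄'s colleague]₁.
*[Amara₄'s colleague]₁* c-commands it within that domain and carries the same index.
The pronoun is locally bound → Principle B violation.

Principle B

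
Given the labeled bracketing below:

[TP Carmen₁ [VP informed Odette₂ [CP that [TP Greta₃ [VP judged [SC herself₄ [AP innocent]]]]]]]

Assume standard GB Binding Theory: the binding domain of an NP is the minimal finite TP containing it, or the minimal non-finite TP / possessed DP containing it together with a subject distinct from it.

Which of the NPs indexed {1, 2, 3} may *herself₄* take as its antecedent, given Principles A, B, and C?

*herself* is an anaphor, so Principle A applies: it must be bound in its binding domain.
Binding domain of *herself₄*: the embedded TP, whose subject is Greta₃.
*Carmen₁* c-commands the anaphor but is outside its binding domain → cannot satisfy Principle A.
*Odette₂* c-commands the anaphor but is outside its binding domain → cannot satisfy Principle A.
*Greta₃* c-commands the anaphor within its binding domain → licit binder.

{3}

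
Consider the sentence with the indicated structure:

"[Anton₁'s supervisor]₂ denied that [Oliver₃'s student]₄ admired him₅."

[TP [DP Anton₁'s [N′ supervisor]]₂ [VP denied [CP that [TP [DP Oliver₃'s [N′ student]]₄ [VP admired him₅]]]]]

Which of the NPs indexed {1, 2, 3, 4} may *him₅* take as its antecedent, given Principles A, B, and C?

{1, 2, 3}

*him* is a pronoun, so Principle B applies: it must be free in its binding domain.
Binding domain of *him₅*: the embedded TP, whose subject is [Oliver₃'s student]₄.
*Anton₁* and the pronoun do not c-command one another → neither Principle B nor Principle C is at stake; coindexation permitted.
*[Anton₁'s supervisor]₂* c-commands the pronoun but from outside its binding domain, and is not c-commanded by it → coindexation permitted.
*Oliver₃* and the pronoun do not c-command one another → neither Principle B nor Principle C is at stake; coindexation permitted.
*[Oliver₃'s student]₄* c-commands the pronoun within its binding domain → coindexation would violate Principle B.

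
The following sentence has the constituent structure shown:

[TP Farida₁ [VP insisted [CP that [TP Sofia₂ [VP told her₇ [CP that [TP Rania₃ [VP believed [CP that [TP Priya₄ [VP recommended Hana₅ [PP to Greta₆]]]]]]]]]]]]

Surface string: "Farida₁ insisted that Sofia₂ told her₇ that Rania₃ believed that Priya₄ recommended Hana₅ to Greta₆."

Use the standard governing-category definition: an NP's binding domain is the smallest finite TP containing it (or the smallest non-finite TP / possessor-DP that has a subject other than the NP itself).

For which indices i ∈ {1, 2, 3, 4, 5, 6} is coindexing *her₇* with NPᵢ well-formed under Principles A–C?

{1}

*her* is a pronoun, so Principle B applies: it must be free in its binding domain.
Binding domain of *her₇*: the embedded TP, whose subject is Sofia₂.
*Farida₁* c-commands the pronoun but from outside its binding domain, and is not c-commanded by it → coindexation permitted.
*Sofia₂* c-commands the pronoun within its binding domain → coindexation would violate Principle B.
*Rania₃*: the pronoun c-commands this R-expression → coindexation would violate Principle C on *Rania₃*.
*Priya₄*: the pronoun c-commands this R-expression → coindexation would violate Principle C on *Priya₄*.
*Hana₅*: the pronoun c-commands this R-expression → coindexation would violate Principle C on *Hana₅*.
*Greta₆*: the pronoun c-commands this R-expression → coindexation would violate Principle C on *Greta₆*.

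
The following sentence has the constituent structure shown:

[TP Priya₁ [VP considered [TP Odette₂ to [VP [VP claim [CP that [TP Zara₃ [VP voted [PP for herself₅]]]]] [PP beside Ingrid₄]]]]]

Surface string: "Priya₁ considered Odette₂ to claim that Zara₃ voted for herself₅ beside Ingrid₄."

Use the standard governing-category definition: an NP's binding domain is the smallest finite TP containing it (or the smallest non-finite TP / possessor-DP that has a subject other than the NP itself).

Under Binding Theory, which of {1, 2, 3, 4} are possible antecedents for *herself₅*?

{3}

*herself* is an anaphor, so Principle A applies: it must be bound in its binding domain.
Binding domain of *herself₅*: the embedded TP, whose subject is Zara₃.
*Priya₁* c-commands the anaphor but is outside its binding domain → cannot satisfy Principle A.
*Odette₂* c-commands the anaphor but is outside its binding domain → cannot satisfy Principle A.
*Zara₃* c-commands the anaphor within its binding domain → licit binder.
*Ingrid₄* does not c-command the anaphor → cannot bind it.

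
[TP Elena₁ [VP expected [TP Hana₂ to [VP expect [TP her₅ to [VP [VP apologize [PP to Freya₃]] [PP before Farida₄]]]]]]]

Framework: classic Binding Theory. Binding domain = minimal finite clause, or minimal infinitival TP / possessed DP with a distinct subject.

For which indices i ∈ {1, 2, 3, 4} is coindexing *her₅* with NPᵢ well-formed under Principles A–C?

{1}

*her* is a pronoun, so Principle B applies: it must be free in its binding domain.
Binding domain of *her₅*: the embedded TP, whose subject is Hana₂.
*Elena₁* c-commands the pronoun but from outside its binding domain, and is not c-commanded by it → coindexation permitted.
*Hana₂* c-commands the pronoun within its binding domain → coindexation would violate Principle B.
*Freya₃*: the pronoun c-commands this R-expression → coindexation would violate Principle C on *Freya₃*.
*Farida₄*: the pronoun c-commands this R-expression → coindexation would violate Principle C on *Farida₄*.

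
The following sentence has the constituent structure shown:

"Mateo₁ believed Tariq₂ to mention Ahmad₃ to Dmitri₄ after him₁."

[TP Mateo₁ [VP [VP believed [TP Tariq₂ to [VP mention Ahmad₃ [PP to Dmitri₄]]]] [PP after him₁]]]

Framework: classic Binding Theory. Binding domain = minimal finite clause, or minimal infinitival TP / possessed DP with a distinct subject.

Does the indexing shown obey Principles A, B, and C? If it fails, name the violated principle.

Principle B

The two coindexed NPs are *Mateo₁* and *him₁*.
*him₁* is a pronoun. Its binding domain is the matrix TP, whose subject is Mateo₁.
*Mateo₁* c-commands it within that domain and carries the same index.
The pronoun is locally bound → Principle B violation.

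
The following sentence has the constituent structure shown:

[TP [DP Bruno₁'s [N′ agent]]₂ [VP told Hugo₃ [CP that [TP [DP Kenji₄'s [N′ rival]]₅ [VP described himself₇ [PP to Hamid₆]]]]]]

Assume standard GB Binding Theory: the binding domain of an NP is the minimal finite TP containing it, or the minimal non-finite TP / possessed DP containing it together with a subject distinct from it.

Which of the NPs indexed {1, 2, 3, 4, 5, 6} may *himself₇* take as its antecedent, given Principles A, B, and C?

{5}

*himself* is an anaphor, so Principle A applies: it must be bound in its binding domain.
Binding domain of *himself₇*: the embedded TP, whose subject is [Kenji₄'s rival]₅.
*Bruno₁* does not c-command the anaphor → cannot bind it.
*[Bruno₁'s agent]₂* c-commands the anaphor but is outside its binding domain → cannot satisfy Principle A.
*Hugo₃* c-commands the anaphor but is outside its binding domain → cannot satisfy Principle A.
*Kenji₄* does not c-command the anaphor → cannot bind it.
*[Kenji₄'s rival]₅* c-commands the anaphor within its binding domain → licit binder.
*Hamid₆* does not c-command the anaphor → cannot bind it.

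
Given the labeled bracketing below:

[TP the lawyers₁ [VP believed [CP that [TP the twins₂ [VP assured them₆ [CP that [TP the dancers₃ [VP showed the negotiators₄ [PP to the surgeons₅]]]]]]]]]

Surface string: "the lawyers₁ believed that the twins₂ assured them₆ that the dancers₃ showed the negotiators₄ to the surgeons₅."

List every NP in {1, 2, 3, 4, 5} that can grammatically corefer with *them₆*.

*them* is a pronoun, so Principle B applies: it must be free in its binding domain.
Binding domain of *them₆*: the embedded TP, whose subject is the twins₂.
*the lawyers₁* c-commands the pronoun but from outside its binding domain, and is not c-commanded by it → coindexation permitted.
*the twins₂* c-commands the pronoun within its binding domain → coindexation would violate Principle B.
*the dancers₃*: the pronoun c-commands this R-expression → coindexation would violate Principle C on *the dancers₃*.
*the negotiators₄*: the pronoun c-commands this R-expression → coindexation would violate Principle C on *the negotiators₄*.
*the surgeons₅*: the pronoun c-commands this R-expression → coindexation would violate Principle C on *the surgeons₅*.

{1}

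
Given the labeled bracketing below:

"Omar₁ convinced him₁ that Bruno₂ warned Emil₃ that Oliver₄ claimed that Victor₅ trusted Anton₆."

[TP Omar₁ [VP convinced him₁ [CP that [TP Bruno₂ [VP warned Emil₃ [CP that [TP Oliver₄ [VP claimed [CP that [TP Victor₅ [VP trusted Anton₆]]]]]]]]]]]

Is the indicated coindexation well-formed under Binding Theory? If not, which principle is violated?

The two coindexed NPs are *Omar₁* and *him₁*.
*him₁* is a pronoun. Its binding domain is the matrix TP, whose subject is Omar₁.
*Omar₁* c-commands it within that domain and carries the same index.
The pronoun is locally bound → Principle B violation.

Principle B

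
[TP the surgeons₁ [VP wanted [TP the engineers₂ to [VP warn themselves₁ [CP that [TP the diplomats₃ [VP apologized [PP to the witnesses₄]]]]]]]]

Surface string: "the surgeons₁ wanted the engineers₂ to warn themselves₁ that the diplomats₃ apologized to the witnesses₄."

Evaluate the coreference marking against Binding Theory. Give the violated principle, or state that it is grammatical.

The two coindexed NPs are *the surgeons₁* and *themselves₁*.
*themselves₁* is an anaphor. Principle A requires it to be bound within its binding domain — the embedded TP, whose subject is the engineers₂.
Within that domain it is c-commanded by *the engineers₂*, which does not share its index.
*the surgeons₁* does c-command the anaphor, but from outside its binding domain.
The anaphor is unbound in its domain → Principle A violation.

Principle A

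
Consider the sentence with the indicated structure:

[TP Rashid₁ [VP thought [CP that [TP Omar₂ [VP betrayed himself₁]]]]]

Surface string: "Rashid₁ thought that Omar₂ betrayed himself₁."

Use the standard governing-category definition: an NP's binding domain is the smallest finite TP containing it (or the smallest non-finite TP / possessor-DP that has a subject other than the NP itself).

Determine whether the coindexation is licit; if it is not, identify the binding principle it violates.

Principle A

The two coindexed NPs are *Rashid₁* and *himself₁*.
*himself₁* is an anaphor. Principle A requires it to be bound within its binding domain — the embedded TP, whose subject is Omar₂.
Within that domain it is c-commanded by *Omar₂*, which does not share its index.
*Rashid₁* does c-command the anaphor, but from outside its binding domain.
The anaphor is unbound in its domain → Principle A violation.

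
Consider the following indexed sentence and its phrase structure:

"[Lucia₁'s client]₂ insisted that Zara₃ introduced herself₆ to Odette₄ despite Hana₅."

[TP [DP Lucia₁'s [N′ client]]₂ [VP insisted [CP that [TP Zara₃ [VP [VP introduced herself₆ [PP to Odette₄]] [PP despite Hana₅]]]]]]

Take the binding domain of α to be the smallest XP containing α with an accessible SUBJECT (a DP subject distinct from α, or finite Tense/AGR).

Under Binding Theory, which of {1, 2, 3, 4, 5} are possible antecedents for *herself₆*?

{3}

*herself* is an anaphor, so Principle A applies: it must be bound in its binding domain.
Binding domain of *herself₆*: the embedded TP, whose subject is Zara₃.
*Lucia₁* does not c-command the anaphor → cannot bind it.
*[Lucia₁'s client]₂* c-commands the anaphor but is outside its binding domain → cannot satisfy Principle A.
*Zara₃* c-commands the anaphor within its binding domain → licit binder.
*Odette₄* does not c-command the anaphor → cannot bind it.
*Hana₅* does not c-command the anaphor → cannot bind it.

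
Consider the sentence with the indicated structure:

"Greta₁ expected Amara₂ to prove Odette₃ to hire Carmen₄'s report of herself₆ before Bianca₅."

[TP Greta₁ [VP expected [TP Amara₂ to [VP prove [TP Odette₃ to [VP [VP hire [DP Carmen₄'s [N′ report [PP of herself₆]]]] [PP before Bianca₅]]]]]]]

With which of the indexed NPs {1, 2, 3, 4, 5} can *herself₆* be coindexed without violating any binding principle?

*herself* is an anaphor, so Principle A applies: it must be bound in its binding domain.
Binding domain of *herself₆*: the possessed DP, whose subject is Carmen₄.
*Greta₁* c-commands the anaphor but is outside its binding domain → cannot satisfy Principle A.
*Amara₂* c-commands the anaphor but is outside its binding domain → cannot satisfy Principle A.
*Odette₃* c-commands the anaphor but is outside its binding domain → cannot satisfy Principle A.
*Carmen₄* c-commands the anaphor within its binding domain → licit binder.
*Bianca₅* does not c-command the anaphor → cannot bind it.

{4}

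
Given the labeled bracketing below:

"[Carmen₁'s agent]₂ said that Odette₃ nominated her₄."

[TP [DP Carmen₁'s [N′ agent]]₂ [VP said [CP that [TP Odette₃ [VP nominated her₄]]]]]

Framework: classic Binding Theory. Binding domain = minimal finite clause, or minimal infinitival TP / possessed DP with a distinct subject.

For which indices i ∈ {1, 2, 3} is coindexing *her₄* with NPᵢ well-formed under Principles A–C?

{1, 2}

*her* is a pronoun, so Principle B applies: it must be free in its binding domain.
Binding domain of *her₄*: the embedded TP, whose subject is Odette₃.
*Carmen₁* and the pronoun do not c-command one another → neither Principle B nor Principle C is at stake; coindexation permitted.
*[Carmen₁'s agent]₂* c-commands the pronoun but from outside its binding domain, and is not c-commanded by it → coindexation permitted.
*Odette₃* c-commands the pronoun within its binding domain → coindexation would violate Principle B.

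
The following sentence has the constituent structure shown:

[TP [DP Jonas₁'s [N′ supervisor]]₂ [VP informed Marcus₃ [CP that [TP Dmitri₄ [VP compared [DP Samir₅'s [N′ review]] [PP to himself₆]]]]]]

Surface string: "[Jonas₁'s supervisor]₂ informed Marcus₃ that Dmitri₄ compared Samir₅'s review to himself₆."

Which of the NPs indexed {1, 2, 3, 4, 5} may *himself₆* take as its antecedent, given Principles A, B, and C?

{4}

*himself* is an anaphor, so Principle A applies: it must be bound in its binding domain.
Binding domain of *himself₆*: the embedded TP, whose subject is Dmitri₄.
*Jonas₁* does not c-command the anaphor → cannot bind it.
*[Jonas₁'s supervisor]₂* c-commands the anaphor but is outside its binding domain → cannot satisfy Principle A.
*Marcus₃* c-commands the anaphor but is outside its binding domain → cannot satisfy Principle A.
*Dmitri₄* c-commands the anaphor within its binding domain → licit binder.
*Samir₅* does not c-command the anaphor → cannot bind it.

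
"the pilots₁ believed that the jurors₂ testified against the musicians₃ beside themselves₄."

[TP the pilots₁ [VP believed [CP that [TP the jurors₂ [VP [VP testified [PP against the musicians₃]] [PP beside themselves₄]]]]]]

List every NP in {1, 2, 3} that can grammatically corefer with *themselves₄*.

{2}

*themselves* is an anaphor, so Principle A applies: it must be bound in its binding domain.
Binding domain of *themselves₄*: the embedded TP, whose subject is the jurors₂.
*the pilots₁* c-commands the anaphor but is outside its binding domain → cannot satisfy Principle A.
*the jurors₂* c-commands the anaphor within its binding domain → licit binder.
*the musicians₃* does not c-command the anaphor → cannot bind it.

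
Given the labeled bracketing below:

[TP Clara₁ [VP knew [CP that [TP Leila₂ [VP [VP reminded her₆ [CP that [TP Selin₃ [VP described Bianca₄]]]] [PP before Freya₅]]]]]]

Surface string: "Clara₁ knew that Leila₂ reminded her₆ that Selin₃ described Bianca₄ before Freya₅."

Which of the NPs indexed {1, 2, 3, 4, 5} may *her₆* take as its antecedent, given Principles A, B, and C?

*her* is a pronoun, so Principle B applies: it must be free in its binding domain.
Binding domain of *her₆*: the embedded TP, whose subject is Leila₂.
*Clara₁* c-commands the pronoun but from outside its binding domain, and is not c-commanded by it → coindexation permitted.
*Leila₂* c-commands the pronoun within its binding domain → coindexation would violate Principle B.
*Selin₃*: the pronoun c-commands this R-expression → coindexation would violate Principle C on *Selin₃*.
*Bianca₄*: the pronoun c-commands this R-expression → coindexation would violate Principle C on *Bianca₄*.
*Freya₅* and the pronoun do not c-command one another → neither Principle B nor Principle C is at stake; coindexation permitted.

{1, 5}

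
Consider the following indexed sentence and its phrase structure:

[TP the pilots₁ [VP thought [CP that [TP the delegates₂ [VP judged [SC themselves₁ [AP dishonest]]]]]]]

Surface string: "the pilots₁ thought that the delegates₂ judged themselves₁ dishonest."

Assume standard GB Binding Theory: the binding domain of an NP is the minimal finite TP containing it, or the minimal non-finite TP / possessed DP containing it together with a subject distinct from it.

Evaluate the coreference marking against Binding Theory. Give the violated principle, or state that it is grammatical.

The two coindexed NPs are *the pilots₁* and *themselves₁*.
*themselves₁* is an anaphor. Principle A requires it to be bound within its binding domain — the embedded TP, whose subject is the delegates₂.
Within that domain it is c-commanded by *the delegates₂*, which does not share its index.
*the pilots₁* does c-command the anaphor, but from outside its binding domain.
The anaphor is unbound in its domain → Principle A violation.

Principle A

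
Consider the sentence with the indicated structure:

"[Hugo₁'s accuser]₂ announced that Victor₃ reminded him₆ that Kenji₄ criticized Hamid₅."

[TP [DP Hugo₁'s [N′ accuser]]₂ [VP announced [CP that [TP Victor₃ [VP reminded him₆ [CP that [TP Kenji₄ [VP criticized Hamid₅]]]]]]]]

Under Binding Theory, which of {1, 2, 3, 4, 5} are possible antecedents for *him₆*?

{1, 2}

*him* is a pronoun, so Principle B applies: it must be free in its binding domain.
Binding domain of *him₆*: the embedded TP, whose subject is Victor₃.
*Hugo₁* and the pronoun do not c-command one another → neither Principle B nor Principle C is at stake; coindexation permitted.
*[Hugo₁'s accuser]₂* c-commands the pronoun but from outside its binding domain, and is not c-commanded by it → coindexation permitted.
*Victor₃* c-commands the pronoun within its binding domain → coindexation would violate Principle B.
*Kenji₄*: the pronoun c-commands this R-expression → coindexation would violate Principle C on *Kenji₄*.
*Hamid₅*: the pronoun c-commands this R-expression → coindexation would violate Principle C on *Hamid₅*.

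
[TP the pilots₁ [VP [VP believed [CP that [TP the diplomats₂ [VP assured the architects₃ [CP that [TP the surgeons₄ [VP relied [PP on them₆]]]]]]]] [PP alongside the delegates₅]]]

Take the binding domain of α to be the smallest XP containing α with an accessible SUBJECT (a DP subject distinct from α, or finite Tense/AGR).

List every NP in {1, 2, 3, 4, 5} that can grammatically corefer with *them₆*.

{1, 2, 3, 5}

*them* is a pronoun, so Principle B applies: it must be free in its binding domain.
Binding domain of *them₆*: the embedded TP, whose subject is the surgeons₄.
*the pilots₁* c-commands the pronoun but from outside its binding domain, and is not c-commanded by it → coindexation permitted.
*the diplomats₂* c-commands the pronoun but from outside its binding domain, and is not c-commanded by it → coindexation permitted.
*the architects₃* c-commands the pronoun but from outside its binding domain, and is not c-commanded by it → coindexation permitted.
*the surgeons₄* c-commands the pronoun within its binding domain → coindexation would violate Principle B.
*the delegates₅* and the pronoun do not c-command one another → neither Principle B nor Principle C is at stake; coindexation permitted.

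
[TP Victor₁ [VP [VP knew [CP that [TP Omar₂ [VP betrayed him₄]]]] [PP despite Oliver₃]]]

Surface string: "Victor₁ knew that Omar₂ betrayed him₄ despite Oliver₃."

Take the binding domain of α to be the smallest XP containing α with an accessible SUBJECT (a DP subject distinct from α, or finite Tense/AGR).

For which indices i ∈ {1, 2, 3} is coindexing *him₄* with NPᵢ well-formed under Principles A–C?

{1, 3}

*him* is a pronoun, so Principle B applies: it must be free in its binding domain.
Binding domain of *him₄*: the embedded TP, whose subject is Omar₂.
*Victor₁* c-commands the pronoun but from outside its binding domain, and is not c-commanded by it → coindexation permitted.
*Omar₂* c-commands the pronoun within its binding domain → coindexation would violate Principle B.
*Oliver₃* and the pronoun do not c-command one another → neither Principle B nor Principle C is at stake; coindexation permitted.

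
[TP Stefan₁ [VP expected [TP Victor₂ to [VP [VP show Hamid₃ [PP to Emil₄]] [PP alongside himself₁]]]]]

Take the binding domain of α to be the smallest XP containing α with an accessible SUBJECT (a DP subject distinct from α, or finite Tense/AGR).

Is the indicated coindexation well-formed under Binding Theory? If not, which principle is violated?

The two coindexed NPs are *Stefan₁* and *himself₁*.
*himself₁* is an anaphor. Principle A requires it to be bound within its binding domain — the embedded TP, whose subject is Victor₂.
Within that domain it is c-commanded by *Victor₂*, which does not share its index.
*Stefan₁* does c-command the anaphor, but from outside its binding domain.
The anaphor is unbound in its domain → Principle A violation.

Principle A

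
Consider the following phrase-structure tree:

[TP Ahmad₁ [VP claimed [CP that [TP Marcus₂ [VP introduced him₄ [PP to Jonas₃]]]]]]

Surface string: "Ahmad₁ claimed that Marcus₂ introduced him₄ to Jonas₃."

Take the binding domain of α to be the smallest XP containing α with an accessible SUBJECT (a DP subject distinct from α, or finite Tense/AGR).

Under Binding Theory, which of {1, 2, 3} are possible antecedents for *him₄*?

{1}

*him* is a pronoun, so Principle B applies: it must be free in its binding domain.
Binding domain of *him₄*: the embedded TP, whose subject is Marcus₂.
*Ahmad₁* c-commands the pronoun but from outside its binding domain, and is not c-commanded by it → coindexation permitted.
*Marcus₂* c-commands the pronoun within its binding domain → coindexation would violate Principle B.
*Jonas₃*: the pronoun c-commands this R-expression → coindexation would violate Principle C on *Jonas₃*.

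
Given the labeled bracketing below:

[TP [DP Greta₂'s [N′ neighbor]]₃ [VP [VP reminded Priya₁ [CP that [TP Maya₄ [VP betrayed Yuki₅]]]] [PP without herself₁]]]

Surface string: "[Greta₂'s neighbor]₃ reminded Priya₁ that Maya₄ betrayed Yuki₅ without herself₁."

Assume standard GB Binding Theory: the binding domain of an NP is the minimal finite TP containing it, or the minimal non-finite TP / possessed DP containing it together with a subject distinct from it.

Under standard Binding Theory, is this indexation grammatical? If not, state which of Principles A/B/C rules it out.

Principle A

The two coindexed NPs are *Priya₁* and *herself₁*.
*herself₁* is an anaphor. Principle A requires it to be bound within its binding domain — the matrix TP, whose subject is [Greta₂'s neighbor]₃.
Within that domain it is c-commanded by *[Greta₂'s neighbor]₃*, which does not share its index.
*Priya₁* does not c-command the anaphor at all.
The anaphor is unbound in its domain → Principle A violation.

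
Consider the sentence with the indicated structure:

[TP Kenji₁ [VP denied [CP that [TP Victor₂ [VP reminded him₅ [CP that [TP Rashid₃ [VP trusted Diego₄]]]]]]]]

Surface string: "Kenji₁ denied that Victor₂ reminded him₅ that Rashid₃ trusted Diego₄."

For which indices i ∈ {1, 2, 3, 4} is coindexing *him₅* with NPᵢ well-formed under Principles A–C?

{1}

*him* is a pronoun, so Principle B applies: it must be free in its binding domain.
Binding domain of *him₅*: the embedded TP, whose subject is Victor₂.
*Kenji₁* c-commands the pronoun but from outside its binding domain, and is not c-commanded by it → coindexation permitted.
*Victor₂* c-commands the pronoun within its binding domain → coindexation would violate Principle B.
*Rashid₃*: the pronoun c-commands this R-expression → coindexation would violate Principle C on *Rashid₃*.
*Diego₄*: the pronoun c-commands this R-expression → coindexation would violate Principle C on *Diego₄*.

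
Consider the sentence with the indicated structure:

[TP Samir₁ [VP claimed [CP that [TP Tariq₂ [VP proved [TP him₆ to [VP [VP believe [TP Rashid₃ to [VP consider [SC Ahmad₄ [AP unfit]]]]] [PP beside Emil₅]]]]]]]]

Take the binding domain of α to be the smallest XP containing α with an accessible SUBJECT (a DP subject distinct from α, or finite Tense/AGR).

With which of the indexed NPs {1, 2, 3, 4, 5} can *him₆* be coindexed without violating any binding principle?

*him* is a pronoun, so Principle B applies: it must be free in its binding domain.
Binding domain of *him₆*: the embedded TP, whose subject is Tariq₂.
*Samir₁* c-commands the pronoun but from outside its binding domain, and is not c-commanded by it → coindexation permitted.
*Tariq₂* c-commands the pronoun within its binding domain → coindexation would violate Principle B.
*Rashid₃*: the pronoun c-commands this R-expression → coindexation would violate Principle C on *Rashid₃*.
*Ahmad₄*: the pronoun c-commands this R-expression → coindexation would violate Principle C on *Ahmad₄*.
*Emil₅*: the pronoun c-commands this R-expression → coindexation would violate Principle C on *Emil₅*.

{1}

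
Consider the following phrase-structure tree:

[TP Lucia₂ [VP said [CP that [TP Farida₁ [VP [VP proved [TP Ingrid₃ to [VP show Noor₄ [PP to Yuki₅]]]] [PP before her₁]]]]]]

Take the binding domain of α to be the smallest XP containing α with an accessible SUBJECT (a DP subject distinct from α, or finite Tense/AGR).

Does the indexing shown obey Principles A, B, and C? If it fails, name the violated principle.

The two coindexed NPs are *Farida₁* and *her₁*.
*her₁* is a pronoun. Its binding domain is the embedded TP, whose subject is Farida₁.
*Farida₁* c-commands it within that domain and carries the same index.
The pronoun is locally bound → Principle B violation.

Principle B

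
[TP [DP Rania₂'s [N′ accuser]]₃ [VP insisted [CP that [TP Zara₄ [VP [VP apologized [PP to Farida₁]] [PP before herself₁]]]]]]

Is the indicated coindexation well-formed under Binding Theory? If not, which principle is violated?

The two coindexed NPs are *Farida₁* and *herself₁*.
*herself₁* is an anaphor. Principle A requires it to be bound within its binding domain — the embedded TP, whose subject is Zara₄.
Within that domain it is c-commanded by *Zara₄*, which does not share its index.
*Farida₁* does not c-command the anaphor at all.
The anaphor is unbound in its domain → Principle A violation.

Principle A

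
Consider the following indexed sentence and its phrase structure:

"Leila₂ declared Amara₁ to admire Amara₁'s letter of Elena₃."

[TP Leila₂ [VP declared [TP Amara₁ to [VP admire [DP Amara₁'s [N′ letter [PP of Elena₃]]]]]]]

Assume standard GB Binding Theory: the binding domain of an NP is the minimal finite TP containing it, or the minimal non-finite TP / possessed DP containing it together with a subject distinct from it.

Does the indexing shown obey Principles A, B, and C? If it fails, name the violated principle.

Principle C

The two coindexed NPs are *Amara₁* (the lower occurrence) and *Amara₁* (the higher occurrence).
*Amara₁* (the lower occurrence) is an R-expression. Principle C requires it to be free everywhere.
*Amara₁* (the higher occurrence) c-commands it and carries the same index.
The R-expression is bound → Principle C violation.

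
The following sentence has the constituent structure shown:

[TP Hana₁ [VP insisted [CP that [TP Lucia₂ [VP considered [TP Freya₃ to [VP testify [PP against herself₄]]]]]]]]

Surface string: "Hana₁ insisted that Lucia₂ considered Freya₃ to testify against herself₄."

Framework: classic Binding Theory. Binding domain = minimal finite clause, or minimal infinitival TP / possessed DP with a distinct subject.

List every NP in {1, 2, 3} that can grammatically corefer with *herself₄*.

{3}

*herself* is an anaphor, so Principle A applies: it must be bound in its binding domain.
Binding domain of *herself₄*: the embedded TP, whose subject is Freya₃.
*Hana₁* c-commands the anaphor but is outside its binding domain → cannot satisfy Principle A.
*Lucia₂* c-commands the anaphor but is outside its binding domain → cannot satisfy Principle A.
*Freya₃* c-commands the anaphor within its binding domain → licit binder.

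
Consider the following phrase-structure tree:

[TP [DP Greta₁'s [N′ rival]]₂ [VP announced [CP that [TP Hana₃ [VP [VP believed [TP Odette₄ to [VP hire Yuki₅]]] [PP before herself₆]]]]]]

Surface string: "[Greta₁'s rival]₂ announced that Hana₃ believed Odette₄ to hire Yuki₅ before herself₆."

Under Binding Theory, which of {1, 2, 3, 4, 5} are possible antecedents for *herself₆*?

*herself* is an anaphor, so Principle A applies: it must be bound in its binding domain.
Binding domain of *herself₆*: the embedded TP, whose subject is Hana₃.
*Greta₁* does not c-command the anaphor → cannot bind it.
*[Greta₁'s rival]₂* c-commands the anaphor but is outside its binding domain → cannot satisfy Principle A.
*Hana₃* c-commands the anaphor within its binding domain → licit binder.
*Odette₄* does not c-command the anaphor → cannot bind it.
*Yuki₅* does not c-command the anaphor → cannot bind it.

{3}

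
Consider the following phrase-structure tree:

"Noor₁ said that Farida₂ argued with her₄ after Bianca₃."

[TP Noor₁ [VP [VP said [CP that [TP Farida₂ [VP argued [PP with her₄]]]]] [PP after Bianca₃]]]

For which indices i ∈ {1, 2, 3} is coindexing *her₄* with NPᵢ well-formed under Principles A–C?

*her* is a pronoun, so Principle B applies: it must be free in its binding domain.
Binding domain of *her₄*: the embedded TP, whose subject is Farida₂.
*Noor₁* c-commands the pronoun but from outside its binding domain, and is not c-commanded by it → coindexation permitted.
*Farida₂* c-commands the pronoun within its binding domain → coindexation would violate Principle B.
*Bianca₃* and the pronoun do not c-command one another → neither Principle B nor Principle C is at stake; coindexation permitted.

{1, 3}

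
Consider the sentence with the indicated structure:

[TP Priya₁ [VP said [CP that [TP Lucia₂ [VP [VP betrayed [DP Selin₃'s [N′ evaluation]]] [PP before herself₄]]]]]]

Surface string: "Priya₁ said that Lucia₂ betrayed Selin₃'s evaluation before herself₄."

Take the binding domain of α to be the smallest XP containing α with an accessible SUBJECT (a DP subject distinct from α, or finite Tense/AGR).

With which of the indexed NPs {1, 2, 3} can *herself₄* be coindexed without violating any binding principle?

{2}

*herself* is an anaphor, so Principle A applies: it must be bound in its binding domain.
Binding domain of *herself₄*: the embedded TP, whose subject is Lucia₂.
*Priya₁* c-commands the anaphor but is outside its binding domain → cannot satisfy Principle A.
*Lucia₂* c-commands the anaphor within its binding domain → licit binder.
*Selin₃* does not c-command the anaphor → cannot bind it.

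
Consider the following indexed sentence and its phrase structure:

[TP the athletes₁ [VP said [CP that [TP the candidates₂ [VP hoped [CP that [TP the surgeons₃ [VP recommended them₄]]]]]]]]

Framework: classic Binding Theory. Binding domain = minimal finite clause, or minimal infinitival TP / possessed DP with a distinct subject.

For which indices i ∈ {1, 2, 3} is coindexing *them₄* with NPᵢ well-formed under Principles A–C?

{1, 2}

*them* is a pronoun, so Principle B applies: it must be free in its binding domain.
Binding domain of *them₄*: the embedded TP, whose subject is the surgeons₃.
*the athletes₁* c-commands the pronoun but from outside its binding domain, and is not c-commanded by it → coindexation permitted.
*the candidates₂* c-commands the pronoun but from outside its binding domain, and is not c-commanded by it → coindexation permitted.
*the surgeons₃* c-commands the pronoun within its binding domain → coindexation would violate Principle B.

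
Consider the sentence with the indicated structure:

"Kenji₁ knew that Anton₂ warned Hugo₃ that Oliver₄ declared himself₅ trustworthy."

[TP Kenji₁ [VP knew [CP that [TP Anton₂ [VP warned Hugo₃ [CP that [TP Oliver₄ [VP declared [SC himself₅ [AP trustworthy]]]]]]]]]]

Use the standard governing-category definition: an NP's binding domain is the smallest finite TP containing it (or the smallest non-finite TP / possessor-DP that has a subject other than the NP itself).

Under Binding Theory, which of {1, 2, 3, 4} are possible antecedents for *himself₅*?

*himself* is an anaphor, so Principle A applies: it must be bound in its binding domain.
Binding domain of *himself₅*: the embedded TP, whose subject is Oliver₄.
*Kenji₁* c-commands the anaphor but is outside its binding domain → cannot satisfy Principle A.
*Anton₂* c-commands the anaphor but is outside its binding domain → cannot satisfy Principle A.
*Hugo₃* c-commands the anaphor but is outside its binding domain → cannot satisfy Principle A.
*Oliver₄* c-commands the anaphor within its binding domain → licit binder.

{4}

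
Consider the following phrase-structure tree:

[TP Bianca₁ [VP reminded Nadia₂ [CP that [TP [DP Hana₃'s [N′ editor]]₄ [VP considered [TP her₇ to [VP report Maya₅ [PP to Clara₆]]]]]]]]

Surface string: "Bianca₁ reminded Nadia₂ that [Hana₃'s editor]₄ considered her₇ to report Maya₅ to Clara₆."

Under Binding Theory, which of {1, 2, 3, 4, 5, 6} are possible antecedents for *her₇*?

*her* is a pronoun, so Principle B applies: it must be free in its binding domain.
Binding domain of *her₇*: the embedded TP, whose subject is [Hana₃'s editor]₄.
*Bianca₁* c-commands the pronoun but from outside its binding domain, and is not c-commanded by it → coindexation permitted.
*Nadia₂* c-commands the pronoun but from outside its binding domain, and is not c-commanded by it → coindexation permitted.
*Hana₃* and the pronoun do not c-command one another → neither Principle B nor Principle C is at stake; coindexation permitted.
*[Hana₃'s editor]₄* c-commands the pronoun within its binding domain → coindexation would violate Principle B.
*Maya₅*: the pronoun c-commands this R-expression → coindexation would violate Principle C on *Maya₅*.
*Clara₆*: the pronoun c-commands this R-expression → coindexation would violate Principle C on *Clara₆*.

{1, 2, 3}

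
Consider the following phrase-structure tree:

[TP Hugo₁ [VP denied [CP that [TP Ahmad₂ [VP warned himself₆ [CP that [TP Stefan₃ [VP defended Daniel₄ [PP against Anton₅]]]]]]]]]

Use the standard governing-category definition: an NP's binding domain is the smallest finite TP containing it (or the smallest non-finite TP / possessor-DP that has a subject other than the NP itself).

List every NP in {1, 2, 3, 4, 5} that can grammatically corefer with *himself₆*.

{2}

*himself* is an anaphor, so Principle A applies: it must be bound in its binding domain.
Binding domain of *himself₆*: the embedded TP, whose subject is Ahmad₂.
*Hugo₁* c-commands the anaphor but is outside its binding domain → cannot satisfy Principle A.
*Ahmad₂* c-commands the anaphor within its binding domain → licit binder.
*Stefan₃* does not c-command the anaphor → cannot bind it.
*Daniel₄* does not c-command the anaphor → cannot bind it.
*Anton₅* does not c-command the anaphor → cannot bind it.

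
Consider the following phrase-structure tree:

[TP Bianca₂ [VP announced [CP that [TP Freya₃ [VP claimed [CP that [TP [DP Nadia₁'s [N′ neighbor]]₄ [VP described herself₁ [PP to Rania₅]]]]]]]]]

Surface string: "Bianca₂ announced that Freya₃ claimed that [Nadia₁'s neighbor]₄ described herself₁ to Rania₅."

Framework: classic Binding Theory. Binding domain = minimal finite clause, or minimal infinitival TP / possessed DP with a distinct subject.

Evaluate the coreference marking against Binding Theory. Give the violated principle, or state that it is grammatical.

Principle A

The two coindexed NPs are *Nadia₁* and *herself₁*.
*herself₁* is an anaphor. Principle A requires it to be bound within its binding domain — the embedded TP, whose subject is [Nadia₁'s neighbor]₄.
Within that domain it is c-commanded by *[Nadia₁'s neighbor]₄*, which does not share its index.
*Nadia₁* does not c-command the anaphor at all.
The anaphor is unbound in its domain → Principle A violation.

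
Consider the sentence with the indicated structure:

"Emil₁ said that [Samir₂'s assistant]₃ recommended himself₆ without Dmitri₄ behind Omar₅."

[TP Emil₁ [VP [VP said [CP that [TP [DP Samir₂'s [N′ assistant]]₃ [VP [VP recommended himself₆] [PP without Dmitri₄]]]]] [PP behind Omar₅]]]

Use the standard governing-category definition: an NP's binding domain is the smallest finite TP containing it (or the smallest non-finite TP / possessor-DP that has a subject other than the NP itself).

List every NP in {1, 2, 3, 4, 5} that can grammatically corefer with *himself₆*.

*himself* is an anaphor, so Principle A applies: it must be bound in its binding domain.
Binding domain of *himself₆*: the embedded TP, whose subject is [Samir₂'s assistant]₃.
*Emil₁* c-commands the anaphor but is outside its binding domain → cannot satisfy Principle A.
*Samir₂* does not c-command the anaphor → cannot bind it.
*[Samir₂'s assistant]₃* c-commands the anaphor within its binding domain → licit binder.
*Dmitri₄* does not c-command the anaphor → cannot bind it.
*Omar₅* does not c-command the anaphor → cannot bind it.

{3}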